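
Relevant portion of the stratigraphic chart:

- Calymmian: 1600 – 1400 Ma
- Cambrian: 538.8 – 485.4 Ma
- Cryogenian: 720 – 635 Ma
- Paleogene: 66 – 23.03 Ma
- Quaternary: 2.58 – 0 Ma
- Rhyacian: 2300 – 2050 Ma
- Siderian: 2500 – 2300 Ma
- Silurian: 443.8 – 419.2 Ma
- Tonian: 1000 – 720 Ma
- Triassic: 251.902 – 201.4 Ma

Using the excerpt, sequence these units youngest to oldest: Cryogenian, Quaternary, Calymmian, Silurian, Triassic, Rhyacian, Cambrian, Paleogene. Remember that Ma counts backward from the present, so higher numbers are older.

Read off each span (Ma): Cryogenian 720–635; Quaternary 2.58–0; Calymmian 1600–1400; Silurian 443.8–419.2; Triassic 251.902–201.4; Rhyacian 2300–2050; Cambrian 538.8–485.4; Paleogene 66–23.03.
Larger Ma is older, so oldest→youngest is Rhyacian, Calymmian, Cryogenian, Cambrian, Silurian, Triassic, Paleogene, Quaternary; reverse it for youngest→oldest.

Quaternary → Paleogene → Triassic → Silurian → Cambrian → Cryogenian → Calymmian → Rhyacian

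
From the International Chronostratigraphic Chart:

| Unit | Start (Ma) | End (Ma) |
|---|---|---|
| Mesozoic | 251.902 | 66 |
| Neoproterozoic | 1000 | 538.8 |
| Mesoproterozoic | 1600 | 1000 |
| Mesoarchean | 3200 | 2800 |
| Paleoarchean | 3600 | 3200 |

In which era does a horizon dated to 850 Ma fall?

Neoproterozoic

850 Ma lies between 1000 and 538.8 Ma, so it falls in the Neoproterozoic.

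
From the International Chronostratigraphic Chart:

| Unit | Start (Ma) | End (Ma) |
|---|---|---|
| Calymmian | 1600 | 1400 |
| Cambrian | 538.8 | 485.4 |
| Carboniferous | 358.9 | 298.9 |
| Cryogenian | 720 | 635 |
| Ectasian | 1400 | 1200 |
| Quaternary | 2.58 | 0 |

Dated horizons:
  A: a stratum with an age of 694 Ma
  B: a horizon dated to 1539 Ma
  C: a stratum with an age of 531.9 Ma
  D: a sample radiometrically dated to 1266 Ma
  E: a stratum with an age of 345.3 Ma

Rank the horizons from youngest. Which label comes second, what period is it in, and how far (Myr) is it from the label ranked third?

Sorted youngest-first by Ma: E (345.3), C (531.9), A (694), D (1266), B (1539).
The second youngest is C at 531.9 Ma, which lies in 538.8–485.4 Ma: the Cambrian.
The third youngest is A at 694 Ma; separation = |531.9 − 694| = 162.1 Myr.

C, in the Cambrian; 162.1 million years to A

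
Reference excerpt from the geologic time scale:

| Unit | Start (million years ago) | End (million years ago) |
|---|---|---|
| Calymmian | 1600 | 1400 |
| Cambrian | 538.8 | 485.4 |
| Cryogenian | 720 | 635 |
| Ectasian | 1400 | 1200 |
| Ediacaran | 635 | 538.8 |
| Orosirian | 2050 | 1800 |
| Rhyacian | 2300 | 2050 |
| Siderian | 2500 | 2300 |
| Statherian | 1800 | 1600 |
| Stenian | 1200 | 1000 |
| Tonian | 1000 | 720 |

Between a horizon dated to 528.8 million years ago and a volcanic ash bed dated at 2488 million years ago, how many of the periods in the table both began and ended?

9

2488 Ma sits inside the Siderian (2500–2300) and 528.8 Ma inside the Cambrian (538.8–485.4); neither of those is wholly between the two dates.
The listed periods lying completely between them are Rhyacian, Orosirian, Statherian, Calymmian, Ectasian, Stenian, Tonian, Cryogenian, Ediacaran — 9 in all.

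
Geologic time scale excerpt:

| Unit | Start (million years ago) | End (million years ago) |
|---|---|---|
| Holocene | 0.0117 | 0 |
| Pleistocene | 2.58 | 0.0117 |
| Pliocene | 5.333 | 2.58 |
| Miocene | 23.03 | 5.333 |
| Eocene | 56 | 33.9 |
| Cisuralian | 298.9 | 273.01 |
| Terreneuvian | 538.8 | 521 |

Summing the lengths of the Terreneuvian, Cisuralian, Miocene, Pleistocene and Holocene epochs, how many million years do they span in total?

Each duration: Terreneuvian = 17.8; Cisuralian = 25.89; Miocene = 17.697; Pleistocene = 2.5683; Holocene = 0.0117.
Sum: 17.8 + 25.89 + 17.697 + 2.5683 + 0.0117 = 63.967 Myr.

63.967 million years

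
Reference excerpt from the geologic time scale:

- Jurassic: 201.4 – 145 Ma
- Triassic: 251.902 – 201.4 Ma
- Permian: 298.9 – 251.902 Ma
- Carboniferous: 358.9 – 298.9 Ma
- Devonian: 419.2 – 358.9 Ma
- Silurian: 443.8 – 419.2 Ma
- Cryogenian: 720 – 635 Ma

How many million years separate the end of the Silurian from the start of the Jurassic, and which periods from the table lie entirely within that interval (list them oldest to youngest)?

The Silurian closes at 419.2 Ma and the Jurassic opens at 201.4 Ma, so the interval is 419.2 − 201.4 = 217.8 Myr.
A period fits inside if it starts at or after 419.2 Ma and ends at or before 201.4 Ma; oldest first that gives Devonian, Carboniferous, Permian, Triassic.

217.8 million years; Devonian, Carboniferous, Permian, Triassic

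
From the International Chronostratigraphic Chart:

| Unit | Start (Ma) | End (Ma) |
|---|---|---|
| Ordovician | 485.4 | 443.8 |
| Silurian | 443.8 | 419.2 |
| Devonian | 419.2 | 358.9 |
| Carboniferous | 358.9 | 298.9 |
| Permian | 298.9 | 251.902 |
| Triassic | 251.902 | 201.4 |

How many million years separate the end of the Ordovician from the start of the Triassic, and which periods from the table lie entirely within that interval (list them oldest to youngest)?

191.898 million years; Silurian, Devonian, Carboniferous, Permian

The Ordovician closes at 443.8 Ma and the Triassic opens at 251.902 Ma, so the interval is 443.8 − 251.902 = 191.898 Myr.
A period fits inside if it starts at or after 443.8 Ma and ends at or before 251.902 Ma; oldest first that gives Silurian, Devonian, Carboniferous, Permian.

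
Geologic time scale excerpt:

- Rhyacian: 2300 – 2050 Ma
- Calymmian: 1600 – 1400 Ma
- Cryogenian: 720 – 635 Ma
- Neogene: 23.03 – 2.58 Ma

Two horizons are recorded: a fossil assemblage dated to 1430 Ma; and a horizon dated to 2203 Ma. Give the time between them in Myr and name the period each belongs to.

Elapsed time: 2203 − 1430 = 773 Myr.
1430 Ma lies within 1600–1400 Ma: Calymmian.
2203 Ma lies within 2300–2050 Ma: Rhyacian.

773 million years apart; the first in the Calymmian, the second in the Rhyacian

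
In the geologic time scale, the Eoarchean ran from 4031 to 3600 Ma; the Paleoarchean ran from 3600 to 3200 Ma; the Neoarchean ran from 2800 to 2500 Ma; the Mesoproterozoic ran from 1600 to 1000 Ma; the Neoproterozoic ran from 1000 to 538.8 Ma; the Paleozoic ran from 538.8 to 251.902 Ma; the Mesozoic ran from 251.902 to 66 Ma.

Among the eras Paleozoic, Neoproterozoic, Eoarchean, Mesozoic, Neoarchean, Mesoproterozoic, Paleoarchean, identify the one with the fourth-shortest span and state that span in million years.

Start − end for each: Paleozoic 538.8 − 251.902 = 286.898; Neoproterozoic 1000 − 538.8 = 461.2; Eoarchean 4031 − 3600 = 431; Mesozoic 251.902 − 66 = 185.902; Neoarchean 2800 − 2500 = 300; Mesoproterozoic 1600 − 1000 = 600; Paleoarchean 3600 − 3200 = 400.
Ranking these from shortest: Mesozoic < Paleozoic < Neoarchean < Paleoarchean < Eoarchean < Neoproterozoic < Mesoproterozoic.
Position 4 in that ranking is Paleoarchean, which lasted 400 Myr.

Paleoarchean, 400 million years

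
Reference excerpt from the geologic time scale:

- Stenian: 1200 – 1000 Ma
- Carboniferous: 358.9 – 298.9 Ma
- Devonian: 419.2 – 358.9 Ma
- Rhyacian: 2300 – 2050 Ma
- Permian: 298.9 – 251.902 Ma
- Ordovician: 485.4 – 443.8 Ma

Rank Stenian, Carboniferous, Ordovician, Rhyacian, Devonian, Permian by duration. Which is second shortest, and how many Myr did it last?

Permian, 46.998 million years

Start − end for each: Stenian 1200 − 1000 = 200; Carboniferous 358.9 − 298.9 = 60; Ordovician 485.4 − 443.8 = 41.6; Rhyacian 2300 − 2050 = 250; Devonian 419.2 − 358.9 = 60.3; Permian 298.9 − 251.902 = 46.998.
Ranking these from shortest: Ordovician < Permian < Carboniferous < Devonian < Stenian < Rhyacian.
Position 2 in that ranking is Permian, which lasted 46.998 Myr.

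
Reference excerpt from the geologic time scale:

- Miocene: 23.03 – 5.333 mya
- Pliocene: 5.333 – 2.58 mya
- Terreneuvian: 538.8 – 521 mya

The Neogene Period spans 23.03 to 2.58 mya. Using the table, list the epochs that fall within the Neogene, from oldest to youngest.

Miocene, Pliocene

Epochs with both bounds inside 23.03–2.58 Ma: Miocene (23.03–5.333), Pliocene (5.333–2.58).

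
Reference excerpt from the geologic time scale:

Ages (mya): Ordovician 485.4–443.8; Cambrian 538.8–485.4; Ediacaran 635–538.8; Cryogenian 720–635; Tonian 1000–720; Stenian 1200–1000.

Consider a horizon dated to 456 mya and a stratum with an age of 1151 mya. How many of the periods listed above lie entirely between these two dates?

4

1151 Ma sits inside the Stenian (1200–1000) and 456 Ma inside the Ordovician (485.4–443.8); neither of those is wholly between the two dates.
The listed periods lying completely between them are Tonian, Cryogenian, Ediacaran, Cambrian — 4 in all.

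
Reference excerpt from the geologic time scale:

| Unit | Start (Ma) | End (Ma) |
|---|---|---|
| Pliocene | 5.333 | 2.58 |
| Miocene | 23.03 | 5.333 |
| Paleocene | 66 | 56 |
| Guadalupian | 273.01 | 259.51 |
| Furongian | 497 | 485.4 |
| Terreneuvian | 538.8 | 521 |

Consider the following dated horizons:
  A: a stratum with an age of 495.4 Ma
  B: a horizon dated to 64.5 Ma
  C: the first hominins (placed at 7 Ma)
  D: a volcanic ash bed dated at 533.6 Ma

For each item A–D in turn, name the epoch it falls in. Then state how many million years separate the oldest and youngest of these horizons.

A — Furongian; B — Paleocene; C — Miocene; D — Terreneuvian; span 526.6 million years

A: 495.4 Ma lies in 497–485.4 Ma, so Furongian.
B: 64.5 Ma lies in 66–56 Ma, so Paleocene.
C: 7 Ma lies in 23.03–5.333 Ma, so Miocene.
D: 533.6 Ma lies in 538.8–521 Ma, so Terreneuvian.
Oldest = 533.6 Ma, youngest = 7 Ma → span 526.6 Myr.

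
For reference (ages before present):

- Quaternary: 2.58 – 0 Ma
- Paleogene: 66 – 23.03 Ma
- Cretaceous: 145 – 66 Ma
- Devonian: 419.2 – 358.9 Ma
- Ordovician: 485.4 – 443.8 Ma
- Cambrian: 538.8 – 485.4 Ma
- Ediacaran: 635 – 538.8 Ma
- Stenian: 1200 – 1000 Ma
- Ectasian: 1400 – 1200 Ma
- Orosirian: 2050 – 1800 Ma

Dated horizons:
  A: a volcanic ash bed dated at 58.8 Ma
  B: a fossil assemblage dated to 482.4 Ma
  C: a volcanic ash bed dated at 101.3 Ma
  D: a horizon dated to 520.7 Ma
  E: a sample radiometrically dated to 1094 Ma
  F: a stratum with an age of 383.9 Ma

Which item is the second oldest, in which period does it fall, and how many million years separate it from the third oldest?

D, in the Cambrian; 38.3 million years to B

Sorted oldest-first by Ma: E (1094), D (520.7), B (482.4), F (383.9), C (101.3), A (58.8).
The second oldest is D at 520.7 Ma, which lies in 538.8–485.4 Ma: the Cambrian.
The third oldest is B at 482.4 Ma; separation = |520.7 − 482.4| = 38.3 Myr.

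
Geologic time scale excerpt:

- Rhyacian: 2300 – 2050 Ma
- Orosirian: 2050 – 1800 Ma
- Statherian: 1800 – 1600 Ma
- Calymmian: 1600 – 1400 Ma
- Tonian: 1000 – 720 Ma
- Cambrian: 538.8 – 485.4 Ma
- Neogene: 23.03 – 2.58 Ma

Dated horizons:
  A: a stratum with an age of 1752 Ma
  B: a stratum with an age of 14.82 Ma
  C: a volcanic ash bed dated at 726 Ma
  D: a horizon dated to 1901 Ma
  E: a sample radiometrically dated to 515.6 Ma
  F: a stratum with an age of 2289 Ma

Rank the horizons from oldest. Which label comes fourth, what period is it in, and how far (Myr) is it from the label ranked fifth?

C, in the Tonian; 210.4 million years to E

Sorted oldest-first by Ma: F (2289), D (1901), A (1752), C (726), E (515.6), B (14.82).
The fourth oldest is C at 726 Ma, which lies in 1000–720 Ma: the Tonian.
The fifth oldest is E at 515.6 Ma; separation = |726 − 515.6| = 210.4 Myr.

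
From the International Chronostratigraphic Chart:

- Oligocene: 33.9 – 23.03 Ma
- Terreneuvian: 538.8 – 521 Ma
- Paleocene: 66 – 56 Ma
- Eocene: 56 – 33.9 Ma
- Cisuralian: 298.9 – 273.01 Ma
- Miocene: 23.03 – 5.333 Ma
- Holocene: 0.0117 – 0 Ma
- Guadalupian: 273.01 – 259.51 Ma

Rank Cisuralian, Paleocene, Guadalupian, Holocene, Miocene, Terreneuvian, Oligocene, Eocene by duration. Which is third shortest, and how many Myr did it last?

Start − end for each: Cisuralian 298.9 − 273.01 = 25.89; Paleocene 66 − 56 = 10; Guadalupian 273.01 − 259.51 = 13.5; Holocene 0.0117 − 0 = 0.0117; Miocene 23.03 − 5.333 = 17.697; Terreneuvian 538.8 − 521 = 17.8; Oligocene 33.9 − 23.03 = 10.87; Eocene 56 − 33.9 = 22.1.
Ranking these from shortest: Holocene < Paleocene < Oligocene < Guadalupian < Miocene < Terreneuvian < Eocene < Cisuralian.
Position 3 in that ranking is Oligocene, which lasted 10.87 Myr.

Oligocene, 10.87 million years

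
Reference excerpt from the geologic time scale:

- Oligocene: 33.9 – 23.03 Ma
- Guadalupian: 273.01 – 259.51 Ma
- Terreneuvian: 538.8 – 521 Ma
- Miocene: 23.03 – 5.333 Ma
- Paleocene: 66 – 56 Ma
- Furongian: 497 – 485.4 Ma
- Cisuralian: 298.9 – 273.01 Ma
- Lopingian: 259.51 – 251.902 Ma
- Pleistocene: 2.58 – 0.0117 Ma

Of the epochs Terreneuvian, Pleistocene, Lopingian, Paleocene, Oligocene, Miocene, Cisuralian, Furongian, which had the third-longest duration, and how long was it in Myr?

Miocene, 17.697 million years

Durations: Terreneuvian 17.8; Pleistocene 2.5683; Lopingian 7.608; Paleocene 10; Oligocene 10.87; Miocene 17.697; Cisuralian 25.89; Furongian 11.6 Myr.
Sorted longest-first: Cisuralian (25.89), Terreneuvian (17.8), Miocene (17.697), Furongian (11.6), Oligocene (10.87), Paleocene (10), Lopingian (7.608), Pleistocene (2.5683).
The third longest is Miocene at 17.697 Myr.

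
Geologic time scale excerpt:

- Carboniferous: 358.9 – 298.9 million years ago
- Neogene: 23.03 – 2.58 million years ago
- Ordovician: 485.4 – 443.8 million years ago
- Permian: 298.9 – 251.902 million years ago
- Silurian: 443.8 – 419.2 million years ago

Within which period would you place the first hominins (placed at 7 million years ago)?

Neogene

7 Ma lies between 23.03 and 2.58 Ma, so it falls in the Neogene.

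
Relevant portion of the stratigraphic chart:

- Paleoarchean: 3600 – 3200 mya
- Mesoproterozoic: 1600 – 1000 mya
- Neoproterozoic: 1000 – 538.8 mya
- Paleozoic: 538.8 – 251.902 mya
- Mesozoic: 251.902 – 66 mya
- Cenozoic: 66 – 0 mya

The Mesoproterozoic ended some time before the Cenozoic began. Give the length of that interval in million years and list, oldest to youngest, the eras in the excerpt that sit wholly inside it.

934 million years; Neoproterozoic, Paleozoic, Mesozoic

The Mesoproterozoic closes at 1000 Ma and the Cenozoic opens at 66 Ma, so the interval is 1000 − 66 = 934 Myr.
An era fits inside if it starts at or after 1000 Ma and ends at or before 66 Ma; oldest first that gives Neoproterozoic, Paleozoic, Mesozoic.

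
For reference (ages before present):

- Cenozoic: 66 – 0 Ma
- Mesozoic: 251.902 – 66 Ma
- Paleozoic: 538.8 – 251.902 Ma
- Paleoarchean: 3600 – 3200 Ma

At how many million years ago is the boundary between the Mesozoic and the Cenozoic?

66 Ma

The Mesozoic ends and the Cenozoic begins at 66 Ma.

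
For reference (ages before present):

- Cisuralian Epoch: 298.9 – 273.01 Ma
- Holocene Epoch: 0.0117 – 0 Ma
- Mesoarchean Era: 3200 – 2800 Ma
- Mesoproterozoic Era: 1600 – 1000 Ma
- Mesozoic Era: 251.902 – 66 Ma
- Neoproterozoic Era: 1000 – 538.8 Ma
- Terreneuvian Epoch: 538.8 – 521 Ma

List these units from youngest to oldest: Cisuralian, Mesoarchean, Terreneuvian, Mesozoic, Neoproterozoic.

Mesozoic → Cisuralian → Terreneuvian → Neoproterozoic → Mesoarchean

The oldest of these is Mesoarchean (starts 3200 Ma) and the youngest is Mesozoic (ends 66 Ma).
In between, by decreasing start age: Neoproterozoic (1000), Terreneuvian (538.8), Cisuralian (298.9).
Listing youngest first means reversing that sequence.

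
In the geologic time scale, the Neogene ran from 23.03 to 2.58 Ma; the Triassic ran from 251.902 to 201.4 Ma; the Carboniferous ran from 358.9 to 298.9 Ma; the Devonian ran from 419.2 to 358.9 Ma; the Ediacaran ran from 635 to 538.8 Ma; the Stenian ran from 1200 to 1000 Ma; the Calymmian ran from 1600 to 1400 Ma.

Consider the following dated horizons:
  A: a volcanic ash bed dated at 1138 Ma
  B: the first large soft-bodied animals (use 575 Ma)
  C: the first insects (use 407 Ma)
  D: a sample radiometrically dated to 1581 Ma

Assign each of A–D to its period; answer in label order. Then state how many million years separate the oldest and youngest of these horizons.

A — Stenian; B — Ediacaran; C — Devonian; D — Calymmian; span 1174 million years

A: 1138 Ma lies in 1200–1000 Ma, so Stenian.
B: 575 Ma lies in 635–538.8 Ma, so Ediacaran.
C: 407 Ma lies in 419.2–358.9 Ma, so Devonian.
D: 1581 Ma lies in 1600–1400 Ma, so Calymmian.
Oldest = 1581 Ma, youngest = 407 Ma → span 1174 Myr.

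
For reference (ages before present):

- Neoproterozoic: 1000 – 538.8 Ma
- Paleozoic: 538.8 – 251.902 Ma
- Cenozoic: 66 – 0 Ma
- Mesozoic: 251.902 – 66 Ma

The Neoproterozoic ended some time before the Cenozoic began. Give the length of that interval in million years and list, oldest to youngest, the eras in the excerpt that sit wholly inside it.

472.8 million years; Paleozoic, Mesozoic

The Neoproterozoic closes at 538.8 Ma and the Cenozoic opens at 66 Ma, so the interval is 538.8 − 66 = 472.8 Myr.
An era fits inside if it starts at or after 538.8 Ma and ends at or before 66 Ma; oldest first that gives Paleozoic, Mesozoic.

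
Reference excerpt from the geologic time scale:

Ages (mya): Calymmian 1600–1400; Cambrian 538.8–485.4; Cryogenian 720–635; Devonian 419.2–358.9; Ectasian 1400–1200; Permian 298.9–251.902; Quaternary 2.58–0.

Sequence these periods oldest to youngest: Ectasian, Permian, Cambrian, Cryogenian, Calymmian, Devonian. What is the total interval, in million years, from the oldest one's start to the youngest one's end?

Calymmian, Ectasian, Cryogenian, Cambrian, Devonian, Permian; total span 1348.098 Myr

Start ages (Ma): Calymmian 1600, Ectasian 1400, Cryogenian 720, Cambrian 538.8, Devonian 419.2, Permian 298.9.
Ordered oldest to youngest: Calymmian, Ectasian, Cryogenian, Cambrian, Devonian, Permian.
Span = 1600 − 251.902 = 1348.098 Myr.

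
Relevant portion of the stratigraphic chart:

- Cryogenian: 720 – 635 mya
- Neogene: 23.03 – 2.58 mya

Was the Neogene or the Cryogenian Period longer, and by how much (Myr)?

Neogene: 23.03 − 2.58 = 20.45 Myr.
Cryogenian: 720 − 635 = 85 Myr.
Difference: 85 − 20.45 = 64.55 Myr, so the Cryogenian was longer.

Cryogenian, by 64.55 million years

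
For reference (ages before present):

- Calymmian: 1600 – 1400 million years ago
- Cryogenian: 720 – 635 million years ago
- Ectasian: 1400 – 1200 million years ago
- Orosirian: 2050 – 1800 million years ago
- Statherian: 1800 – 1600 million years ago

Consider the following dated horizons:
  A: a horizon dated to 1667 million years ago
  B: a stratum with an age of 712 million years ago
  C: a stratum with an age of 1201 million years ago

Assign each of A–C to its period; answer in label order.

Match each age against the start–end ranges in the excerpt: A = 1667 Ma → Statherian (1800–1600); B = 712 Ma → Cryogenian (720–635); C = 1201 Ma → Ectasian (1400–1200).

A — Statherian; B — Cryogenian; C — Ectasian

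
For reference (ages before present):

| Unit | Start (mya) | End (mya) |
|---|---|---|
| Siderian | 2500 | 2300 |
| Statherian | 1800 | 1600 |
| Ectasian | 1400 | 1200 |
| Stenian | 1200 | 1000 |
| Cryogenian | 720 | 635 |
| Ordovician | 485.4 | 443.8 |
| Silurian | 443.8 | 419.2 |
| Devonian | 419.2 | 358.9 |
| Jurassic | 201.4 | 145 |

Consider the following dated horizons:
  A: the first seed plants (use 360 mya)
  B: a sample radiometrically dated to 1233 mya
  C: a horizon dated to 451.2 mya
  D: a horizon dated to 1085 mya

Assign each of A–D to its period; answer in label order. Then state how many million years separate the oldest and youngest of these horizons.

A — Devonian; B — Ectasian; C — Ordovician; D — Stenian; span 873 million years

A: 360 Ma lies in 419.2–358.9 Ma, so Devonian.
B: 1233 Ma lies in 1400–1200 Ma, so Ectasian.
C: 451.2 Ma lies in 485.4–443.8 Ma, so Ordovician.
D: 1085 Ma lies in 1200–1000 Ma, so Stenian.
Oldest = 1233 Ma, youngest = 360 Ma → span 873 Myr.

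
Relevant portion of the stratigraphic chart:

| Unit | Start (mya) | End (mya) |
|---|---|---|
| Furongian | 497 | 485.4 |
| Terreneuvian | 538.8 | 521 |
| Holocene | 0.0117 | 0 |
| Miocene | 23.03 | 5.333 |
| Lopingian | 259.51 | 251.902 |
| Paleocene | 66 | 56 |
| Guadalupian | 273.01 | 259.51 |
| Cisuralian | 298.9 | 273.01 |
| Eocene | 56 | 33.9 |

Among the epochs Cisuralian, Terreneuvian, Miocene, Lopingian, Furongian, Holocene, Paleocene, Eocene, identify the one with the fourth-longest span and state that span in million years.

Start − end for each: Cisuralian 298.9 − 273.01 = 25.89; Terreneuvian 538.8 − 521 = 17.8; Miocene 23.03 − 5.333 = 17.697; Lopingian 259.51 − 251.902 = 7.608; Furongian 497 − 485.4 = 11.6; Holocene 0.0117 − 0 = 0.0117; Paleocene 66 − 56 = 10; Eocene 56 − 33.9 = 22.1.
Ranking these from longest: Cisuralian > Eocene > Terreneuvian > Miocene > Furongian > Paleocene > Lopingian > Holocene.
Position 4 in that ranking is Miocene, which lasted 17.697 Myr.

Miocene, 17.697 million years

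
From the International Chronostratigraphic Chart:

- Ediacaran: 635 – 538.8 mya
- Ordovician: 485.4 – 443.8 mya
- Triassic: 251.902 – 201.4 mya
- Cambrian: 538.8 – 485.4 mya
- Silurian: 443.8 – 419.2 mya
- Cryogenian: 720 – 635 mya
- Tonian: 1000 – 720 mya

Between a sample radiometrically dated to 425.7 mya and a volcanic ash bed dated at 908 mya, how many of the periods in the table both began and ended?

908 Ma sits inside the Tonian (1000–720) and 425.7 Ma inside the Silurian (443.8–419.2); neither of those is wholly between the two dates.
The listed periods lying completely between them are Cryogenian, Ediacaran, Cambrian, Ordovician — 4 in all.

4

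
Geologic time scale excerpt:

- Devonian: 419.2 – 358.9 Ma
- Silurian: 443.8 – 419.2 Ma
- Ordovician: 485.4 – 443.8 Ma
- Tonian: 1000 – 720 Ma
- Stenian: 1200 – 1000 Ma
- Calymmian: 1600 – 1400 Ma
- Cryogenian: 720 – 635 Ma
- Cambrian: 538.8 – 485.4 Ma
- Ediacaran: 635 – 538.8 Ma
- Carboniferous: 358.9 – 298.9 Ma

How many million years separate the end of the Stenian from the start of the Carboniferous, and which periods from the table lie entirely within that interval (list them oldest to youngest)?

End of Stenian = 1000 Ma; start of Carboniferous = 358.9 Ma.
Gap = 1000 − 358.9 = 641.1 Myr.
Periods wholly inside 1000–358.9 Ma: Tonian (1000–720), Cryogenian (720–635), Ediacaran (635–538.8), Cambrian (538.8–485.4), Ordovician (485.4–443.8), Silurian (443.8–419.2), Devonian (419.2–358.9).

641.1 million years; Tonian, Cryogenian, Ediacaran, Cambrian, Ordovician, Silurian, Devonian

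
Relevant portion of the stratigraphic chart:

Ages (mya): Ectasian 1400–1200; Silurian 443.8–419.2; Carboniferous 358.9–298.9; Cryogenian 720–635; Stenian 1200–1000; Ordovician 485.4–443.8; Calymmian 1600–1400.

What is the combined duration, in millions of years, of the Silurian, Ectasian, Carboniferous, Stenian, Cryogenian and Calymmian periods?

769.6 million years

Each duration: Silurian = 24.6; Ectasian = 200; Carboniferous = 60; Stenian = 200; Cryogenian = 85; Calymmian = 200.
Sum: 24.6 + 200 + 60 + 200 + 85 + 200 = 769.6 Myr.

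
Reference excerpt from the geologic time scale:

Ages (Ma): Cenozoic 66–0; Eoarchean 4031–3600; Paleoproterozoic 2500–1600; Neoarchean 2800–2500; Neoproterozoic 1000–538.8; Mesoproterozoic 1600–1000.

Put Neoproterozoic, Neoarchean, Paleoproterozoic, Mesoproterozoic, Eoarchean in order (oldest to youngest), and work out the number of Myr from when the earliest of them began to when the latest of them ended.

Eoarchean → Neoarchean → Paleoproterozoic → Mesoproterozoic → Neoproterozoic; total span 3492.2 Myr

Start ages (Ma): Eoarchean 4031, Neoarchean 2800, Paleoproterozoic 2500, Mesoproterozoic 1600, Neoproterozoic 1000.
Ordered oldest to youngest: Eoarchean, Neoarchean, Paleoproterozoic, Mesoproterozoic, Neoproterozoic.
Span = 4031 − 538.8 = 3492.2 Myr.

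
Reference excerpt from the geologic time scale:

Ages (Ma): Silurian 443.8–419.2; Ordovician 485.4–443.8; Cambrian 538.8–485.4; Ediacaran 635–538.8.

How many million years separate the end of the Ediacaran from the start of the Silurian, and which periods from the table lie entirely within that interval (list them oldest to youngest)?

95 million years; Cambrian, Ordovician

The Ediacaran closes at 538.8 Ma and the Silurian opens at 443.8 Ma, so the interval is 538.8 − 443.8 = 95 Myr.
A period fits inside if it starts at or after 538.8 Ma and ends at or before 443.8 Ma; oldest first that gives Cambrian, Ordovician.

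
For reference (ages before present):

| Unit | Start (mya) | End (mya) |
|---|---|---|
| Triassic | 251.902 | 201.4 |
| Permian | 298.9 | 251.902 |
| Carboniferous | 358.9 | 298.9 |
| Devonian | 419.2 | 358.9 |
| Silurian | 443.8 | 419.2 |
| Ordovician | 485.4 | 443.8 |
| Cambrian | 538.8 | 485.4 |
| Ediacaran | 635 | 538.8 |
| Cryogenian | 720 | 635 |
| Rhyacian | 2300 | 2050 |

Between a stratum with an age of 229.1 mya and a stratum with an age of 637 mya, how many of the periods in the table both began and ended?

7

637 Ma sits inside the Cryogenian (720–635) and 229.1 Ma inside the Triassic (251.902–201.4); neither of those is wholly between the two dates.
The listed periods lying completely between them are Ediacaran, Cambrian, Ordovician, Silurian, Devonian, Carboniferous, Permian — 7 in all.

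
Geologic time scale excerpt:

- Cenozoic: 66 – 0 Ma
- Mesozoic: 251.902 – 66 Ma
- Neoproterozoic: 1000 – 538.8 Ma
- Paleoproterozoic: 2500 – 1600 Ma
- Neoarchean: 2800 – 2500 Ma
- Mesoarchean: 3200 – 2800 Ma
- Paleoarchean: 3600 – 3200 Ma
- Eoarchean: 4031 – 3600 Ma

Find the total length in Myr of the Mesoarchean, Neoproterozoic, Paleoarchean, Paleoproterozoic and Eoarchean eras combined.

2592.2 million years

Each duration: Mesoarchean = 400; Neoproterozoic = 461.2; Paleoarchean = 400; Paleoproterozoic = 900; Eoarchean = 431.
Sum: 400 + 461.2 + 400 + 900 + 431 = 2592.2 Myr.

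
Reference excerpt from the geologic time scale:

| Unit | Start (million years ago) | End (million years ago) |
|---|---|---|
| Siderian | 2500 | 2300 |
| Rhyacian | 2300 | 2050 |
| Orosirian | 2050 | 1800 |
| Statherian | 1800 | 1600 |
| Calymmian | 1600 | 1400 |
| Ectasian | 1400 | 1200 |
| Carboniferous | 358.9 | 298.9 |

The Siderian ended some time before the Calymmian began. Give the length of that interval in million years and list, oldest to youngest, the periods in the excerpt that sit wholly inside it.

700 million years; Rhyacian, Orosirian, Statherian

End of Siderian = 2300 Ma; start of Calymmian = 1600 Ma.
Gap = 2300 − 1600 = 700 Myr.
Periods wholly inside 2300–1600 Ma: Rhyacian (2300–2050), Orosirian (2050–1800), Statherian (1800–1600).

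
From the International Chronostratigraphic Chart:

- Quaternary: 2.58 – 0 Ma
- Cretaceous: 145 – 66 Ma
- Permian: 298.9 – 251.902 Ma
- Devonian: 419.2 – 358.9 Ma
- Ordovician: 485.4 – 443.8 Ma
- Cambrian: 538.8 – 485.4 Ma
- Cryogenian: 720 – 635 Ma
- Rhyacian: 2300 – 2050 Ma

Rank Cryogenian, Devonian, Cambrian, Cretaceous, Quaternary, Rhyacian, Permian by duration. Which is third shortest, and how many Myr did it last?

Durations: Cryogenian 85; Devonian 60.3; Cambrian 53.4; Cretaceous 79; Quaternary 2.58; Rhyacian 250; Permian 46.998 Myr.
Sorted shortest-first: Quaternary (2.58), Permian (46.998), Cambrian (53.4), Devonian (60.3), Cretaceous (79), Cryogenian (85), Rhyacian (250).
The third shortest is Cambrian at 53.4 Myr.

Cambrian, 53.4 million years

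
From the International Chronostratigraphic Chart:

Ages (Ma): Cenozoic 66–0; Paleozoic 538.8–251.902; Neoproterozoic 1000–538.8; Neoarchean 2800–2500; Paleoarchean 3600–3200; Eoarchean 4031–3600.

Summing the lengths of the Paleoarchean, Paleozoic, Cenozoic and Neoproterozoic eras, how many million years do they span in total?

1214.098 million years

Each duration: Paleoarchean = 400; Paleozoic = 286.898; Cenozoic = 66; Neoproterozoic = 461.2.
Sum: 400 + 286.898 + 66 + 461.2 = 1214.098 Myr.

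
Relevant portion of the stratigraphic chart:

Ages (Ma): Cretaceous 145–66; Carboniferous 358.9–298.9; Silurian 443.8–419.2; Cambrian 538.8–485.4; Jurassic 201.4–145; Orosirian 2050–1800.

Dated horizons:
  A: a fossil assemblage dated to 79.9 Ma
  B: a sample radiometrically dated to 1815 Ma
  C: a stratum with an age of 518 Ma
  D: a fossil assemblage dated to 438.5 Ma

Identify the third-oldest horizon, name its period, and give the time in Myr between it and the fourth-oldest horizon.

D, in the Silurian; 358.6 million years to A

Sorted oldest-first by Ma: B (1815), C (518), D (438.5), A (79.9).
The third oldest is D at 438.5 Ma, which lies in 443.8–419.2 Ma: the Silurian.
The fourth oldest is A at 79.9 Ma; separation = |438.5 − 79.9| = 358.6 Myr.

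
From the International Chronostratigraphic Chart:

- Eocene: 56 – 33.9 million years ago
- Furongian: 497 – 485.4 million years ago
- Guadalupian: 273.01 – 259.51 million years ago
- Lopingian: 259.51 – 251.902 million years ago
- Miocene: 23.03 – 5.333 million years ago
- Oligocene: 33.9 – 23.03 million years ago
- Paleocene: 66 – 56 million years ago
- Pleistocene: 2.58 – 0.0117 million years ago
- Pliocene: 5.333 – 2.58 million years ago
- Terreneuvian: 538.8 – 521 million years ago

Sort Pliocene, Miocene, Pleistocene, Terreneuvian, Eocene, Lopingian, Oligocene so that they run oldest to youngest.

Terreneuvian → Lopingian → Eocene → Oligocene → Miocene → Pliocene → Pleistocene

Read off each span (Ma): Pliocene 5.333–2.58; Miocene 23.03–5.333; Pleistocene 2.58–0.0117; Terreneuvian 538.8–521; Eocene 56–33.9; Lopingian 259.51–251.902; Oligocene 33.9–23.03.
Larger Ma is older, so oldest→youngest is Terreneuvian, Lopingian, Eocene, Oligocene, Miocene, Pliocene, Pleistocene.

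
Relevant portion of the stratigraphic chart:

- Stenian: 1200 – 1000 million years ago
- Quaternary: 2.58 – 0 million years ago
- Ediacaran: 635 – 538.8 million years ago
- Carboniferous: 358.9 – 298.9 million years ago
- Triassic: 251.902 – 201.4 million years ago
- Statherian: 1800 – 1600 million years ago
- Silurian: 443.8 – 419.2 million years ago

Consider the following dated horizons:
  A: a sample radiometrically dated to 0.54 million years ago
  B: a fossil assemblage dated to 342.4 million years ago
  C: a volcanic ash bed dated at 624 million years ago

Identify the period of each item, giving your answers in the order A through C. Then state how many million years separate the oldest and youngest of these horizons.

A: 0.54 Ma lies in 2.58–0 Ma, so Quaternary.
B: 342.4 Ma lies in 358.9–298.9 Ma, so Carboniferous.
C: 624 Ma lies in 635–538.8 Ma, so Ediacaran.
Oldest = 624 Ma, youngest = 0.54 Ma → span 623.46 Myr.

A — Quaternary; B — Carboniferous; C — Ediacaran; span 623.46 million years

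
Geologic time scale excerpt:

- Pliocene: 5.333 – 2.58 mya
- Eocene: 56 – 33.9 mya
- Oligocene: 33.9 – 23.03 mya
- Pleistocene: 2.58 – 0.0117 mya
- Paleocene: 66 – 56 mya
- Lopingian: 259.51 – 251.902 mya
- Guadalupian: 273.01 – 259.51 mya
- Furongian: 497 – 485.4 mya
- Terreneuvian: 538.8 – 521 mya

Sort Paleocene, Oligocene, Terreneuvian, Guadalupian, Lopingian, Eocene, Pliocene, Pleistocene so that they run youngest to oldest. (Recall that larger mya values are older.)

Pleistocene, Pliocene, Oligocene, Eocene, Paleocene, Lopingian, Guadalupian, Terreneuvian

Sorting by start age (ascending Ma, since larger Ma = older): Pleistocene start 2.58, Pliocene start 5.333, Oligocene start 33.9, Eocene start 56, Paleocene start 66, Lopingian start 259.51, Guadalupian start 273.01, Terreneuvian start 538.8.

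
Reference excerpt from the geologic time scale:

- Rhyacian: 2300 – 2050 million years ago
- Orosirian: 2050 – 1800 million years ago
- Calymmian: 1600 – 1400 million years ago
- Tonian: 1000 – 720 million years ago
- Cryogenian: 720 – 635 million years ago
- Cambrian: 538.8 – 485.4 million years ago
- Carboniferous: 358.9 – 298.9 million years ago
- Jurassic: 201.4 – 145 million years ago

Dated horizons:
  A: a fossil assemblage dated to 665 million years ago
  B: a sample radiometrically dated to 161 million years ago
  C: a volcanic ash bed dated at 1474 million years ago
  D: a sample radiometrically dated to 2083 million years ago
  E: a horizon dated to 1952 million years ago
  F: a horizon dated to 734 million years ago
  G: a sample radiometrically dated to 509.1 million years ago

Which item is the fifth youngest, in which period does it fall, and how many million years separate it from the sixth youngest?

Sorted youngest-first by Ma: B (161), G (509.1), A (665), F (734), C (1474), E (1952), D (2083).
The fifth youngest is C at 1474 Ma, which lies in 1600–1400 Ma: the Calymmian.
The sixth youngest is E at 1952 Ma; separation = |1474 − 1952| = 478 Myr.

C, in the Calymmian; 478 million years to E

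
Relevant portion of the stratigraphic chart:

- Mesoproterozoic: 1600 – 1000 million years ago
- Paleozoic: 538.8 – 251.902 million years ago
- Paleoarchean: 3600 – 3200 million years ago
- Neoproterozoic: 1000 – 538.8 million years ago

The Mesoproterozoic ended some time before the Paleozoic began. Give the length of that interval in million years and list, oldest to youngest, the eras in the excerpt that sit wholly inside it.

The Mesoproterozoic closes at 1000 Ma and the Paleozoic opens at 538.8 Ma, so the interval is 1000 − 538.8 = 461.2 Myr.
An era fits inside if it starts at or after 1000 Ma and ends at or before 538.8 Ma; oldest first that gives Neoproterozoic.

461.2 million years; Neoproterozoic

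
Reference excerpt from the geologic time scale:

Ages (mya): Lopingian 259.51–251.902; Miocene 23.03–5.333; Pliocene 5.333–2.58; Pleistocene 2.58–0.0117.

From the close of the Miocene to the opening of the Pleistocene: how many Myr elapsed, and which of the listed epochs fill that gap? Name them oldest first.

2.753 million years; Pliocene

End of Miocene = 5.333 Ma; start of Pleistocene = 2.58 Ma.
Gap = 5.333 − 2.58 = 2.753 Myr.
Epochs wholly inside 5.333–2.58 Ma: Pliocene (5.333–2.58).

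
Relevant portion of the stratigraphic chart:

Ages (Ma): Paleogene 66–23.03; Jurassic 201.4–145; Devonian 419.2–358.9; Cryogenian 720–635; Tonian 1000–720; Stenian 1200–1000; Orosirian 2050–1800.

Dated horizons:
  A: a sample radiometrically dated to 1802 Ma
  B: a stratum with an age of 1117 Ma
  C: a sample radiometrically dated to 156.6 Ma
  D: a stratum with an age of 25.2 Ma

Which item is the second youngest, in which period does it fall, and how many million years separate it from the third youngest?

C, in the Jurassic; 960.4 million years to B

Smaller Ma means younger, so youngest first: D 25.2 < C 156.6 < B 1117 < A 1802.
Counting 2 along gives C (156.6 Ma); the excerpt puts that inside the Jurassic, 201.4–145 Ma.
Next in line is B (1117 Ma), and 1117 − 156.6 = 960.4 Myr.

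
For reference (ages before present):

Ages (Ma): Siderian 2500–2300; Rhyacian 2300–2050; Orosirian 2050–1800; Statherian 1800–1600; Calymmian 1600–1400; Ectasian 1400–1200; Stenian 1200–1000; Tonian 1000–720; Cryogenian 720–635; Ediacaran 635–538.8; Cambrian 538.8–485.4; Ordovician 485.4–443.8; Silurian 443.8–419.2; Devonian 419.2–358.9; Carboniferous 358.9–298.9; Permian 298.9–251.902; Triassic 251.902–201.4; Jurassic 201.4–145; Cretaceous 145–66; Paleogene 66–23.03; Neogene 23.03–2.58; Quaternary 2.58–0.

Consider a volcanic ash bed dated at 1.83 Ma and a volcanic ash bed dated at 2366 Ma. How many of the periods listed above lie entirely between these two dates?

20

2366 Ma sits inside the Siderian (2500–2300) and 1.83 Ma inside the Quaternary (2.58–0); neither of those is wholly between the two dates.
The listed periods lying completely between them are Rhyacian, Orosirian, Statherian, Calymmian, Ectasian, Stenian, Tonian, Cryogenian, Ediacaran, Cambrian, Ordovician, Silurian, Devonian, Carboniferous, Permian, Triassic, Jurassic, Cretaceous, Paleogene, Neogene — 20 in all.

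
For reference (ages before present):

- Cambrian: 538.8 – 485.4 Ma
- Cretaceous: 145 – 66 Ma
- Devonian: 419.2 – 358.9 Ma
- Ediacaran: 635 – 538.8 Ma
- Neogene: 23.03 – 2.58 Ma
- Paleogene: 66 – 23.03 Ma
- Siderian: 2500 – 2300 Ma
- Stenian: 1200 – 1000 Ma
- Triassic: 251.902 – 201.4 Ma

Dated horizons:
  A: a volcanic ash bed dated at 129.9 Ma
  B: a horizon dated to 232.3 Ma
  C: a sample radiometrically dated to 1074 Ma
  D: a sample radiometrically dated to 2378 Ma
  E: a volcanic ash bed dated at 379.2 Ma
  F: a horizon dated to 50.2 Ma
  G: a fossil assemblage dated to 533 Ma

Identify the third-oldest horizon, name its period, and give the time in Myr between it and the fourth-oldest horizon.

G, in the Cambrian; 153.8 million years to E

Sorted oldest-first by Ma: D (2378), C (1074), G (533), E (379.2), B (232.3), A (129.9), F (50.2).
The third oldest is G at 533 Ma, which lies in 538.8–485.4 Ma: the Cambrian.
The fourth oldest is E at 379.2 Ma; separation = |533 − 379.2| = 153.8 Myr.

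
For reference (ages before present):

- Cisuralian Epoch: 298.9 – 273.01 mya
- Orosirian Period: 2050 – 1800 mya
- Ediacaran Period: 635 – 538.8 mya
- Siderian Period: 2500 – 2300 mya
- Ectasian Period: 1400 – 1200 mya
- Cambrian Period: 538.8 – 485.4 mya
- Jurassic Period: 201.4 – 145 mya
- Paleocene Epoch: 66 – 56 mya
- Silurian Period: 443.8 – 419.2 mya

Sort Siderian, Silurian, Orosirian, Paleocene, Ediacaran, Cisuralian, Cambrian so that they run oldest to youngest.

Siderian, then Orosirian, then Ediacaran, then Cambrian, then Silurian, then Cisuralian, then Paleocene

The oldest of these is Siderian (starts 2500 Ma) and the youngest is Paleocene (ends 56 Ma).
In between, by decreasing start age: Orosirian (2050), Ediacaran (635), Cambrian (538.8), Silurian (443.8), Cisuralian (298.9).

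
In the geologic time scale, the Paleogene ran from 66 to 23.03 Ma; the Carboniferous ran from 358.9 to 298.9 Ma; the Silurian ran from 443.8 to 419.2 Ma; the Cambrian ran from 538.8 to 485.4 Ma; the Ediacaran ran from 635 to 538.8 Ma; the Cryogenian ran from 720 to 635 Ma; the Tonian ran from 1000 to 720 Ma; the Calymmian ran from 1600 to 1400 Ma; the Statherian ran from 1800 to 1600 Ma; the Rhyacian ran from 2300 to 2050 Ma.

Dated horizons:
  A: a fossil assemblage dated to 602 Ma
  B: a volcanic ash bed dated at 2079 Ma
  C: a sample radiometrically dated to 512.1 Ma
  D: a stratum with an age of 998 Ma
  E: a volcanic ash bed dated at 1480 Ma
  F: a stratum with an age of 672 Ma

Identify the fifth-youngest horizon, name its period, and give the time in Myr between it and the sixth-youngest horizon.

Smaller Ma means younger, so youngest first: C 512.1 < A 602 < F 672 < D 998 < E 1480 < B 2079.
Counting 5 along gives E (1480 Ma); the excerpt puts that inside the Calymmian, 1600–1400 Ma.
Next in line is B (2079 Ma), and 2079 − 1480 = 599 Myr.

E, in the Calymmian; 599 million years to B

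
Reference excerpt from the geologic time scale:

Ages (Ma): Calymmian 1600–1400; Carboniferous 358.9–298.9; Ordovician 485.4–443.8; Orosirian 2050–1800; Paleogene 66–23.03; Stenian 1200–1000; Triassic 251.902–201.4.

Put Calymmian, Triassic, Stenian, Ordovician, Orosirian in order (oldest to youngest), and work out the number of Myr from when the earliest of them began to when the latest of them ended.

From the excerpt: Calymmian 1600–1400; Triassic 251.902–201.4; Stenian 1200–1000; Ordovician 485.4–443.8; Orosirian 2050–1800 (Ma).
Larger Ma is earlier, so the oldest is Orosirian and the youngest is Triassic; oldest to youngest: Orosirian, Calymmian, Stenian, Ordovician, Triassic.
Oldest start 2050 minus youngest end 201.4 gives 1848.6 Myr overall.

Orosirian → Calymmian → Stenian → Ordovician → Triassic; total span 1848.6 Myr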